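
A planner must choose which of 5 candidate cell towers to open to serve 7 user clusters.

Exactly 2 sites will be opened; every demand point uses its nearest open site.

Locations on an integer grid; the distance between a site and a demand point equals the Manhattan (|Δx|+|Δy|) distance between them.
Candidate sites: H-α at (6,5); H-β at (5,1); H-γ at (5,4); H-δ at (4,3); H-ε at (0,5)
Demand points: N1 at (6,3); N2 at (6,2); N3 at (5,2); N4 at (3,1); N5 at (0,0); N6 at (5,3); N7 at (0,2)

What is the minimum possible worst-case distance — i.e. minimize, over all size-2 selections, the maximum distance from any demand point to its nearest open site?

5

Open {H-β, H-ε}.
  Farthest demand point is N5 at distance 5 (to H-ε); all others are ≤ 5.
With {H-γ, H-ε} the worst case is 5.
With {H-δ, H-ε} the worst case is 5.
No size-2 selection achieves below 5.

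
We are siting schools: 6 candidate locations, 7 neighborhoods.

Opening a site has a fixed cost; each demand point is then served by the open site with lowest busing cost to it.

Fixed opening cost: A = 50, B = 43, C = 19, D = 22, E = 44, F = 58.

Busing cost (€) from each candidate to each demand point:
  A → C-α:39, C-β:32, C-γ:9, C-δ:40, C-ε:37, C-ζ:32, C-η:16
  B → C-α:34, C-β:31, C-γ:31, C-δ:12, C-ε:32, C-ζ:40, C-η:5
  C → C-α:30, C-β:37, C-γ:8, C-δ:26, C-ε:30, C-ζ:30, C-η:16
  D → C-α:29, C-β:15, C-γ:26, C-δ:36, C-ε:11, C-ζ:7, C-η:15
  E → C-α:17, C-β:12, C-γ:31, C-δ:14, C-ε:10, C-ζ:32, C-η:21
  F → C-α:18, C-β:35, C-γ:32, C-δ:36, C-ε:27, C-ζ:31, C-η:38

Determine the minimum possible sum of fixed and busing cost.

152

Open {C, D}: assign each demand point to its cheapest open site.
  C-α→D 29, C-β→D 15, C-γ→C 8, C-δ→C 26, C-ε→D 11, C-ζ→D 7, C-η→D 15
  busing cost 111, fixed 41 → total 152.
Compare {D}: busing cost 139 + fixed 22 = 161.
Compare {D, E}: busing cost 101 + fixed 66 = 167.
Compare {C, D, E}: busing cost 83 + fixed 85 = 168.
All other subsets cost ≥ 161. Minimum total cost: 152.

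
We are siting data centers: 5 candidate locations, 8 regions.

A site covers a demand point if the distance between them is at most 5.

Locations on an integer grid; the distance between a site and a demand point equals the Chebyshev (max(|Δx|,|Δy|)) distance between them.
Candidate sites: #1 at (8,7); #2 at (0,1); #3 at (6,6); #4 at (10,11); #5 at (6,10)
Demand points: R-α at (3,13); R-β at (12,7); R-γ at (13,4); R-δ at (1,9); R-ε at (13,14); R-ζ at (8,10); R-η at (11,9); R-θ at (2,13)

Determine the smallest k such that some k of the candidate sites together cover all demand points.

Coverage sets (demand points within 5 of each site):
  #1: {R-β, R-γ, R-ζ, R-η}
  #2: {}
  #3: {R-δ, R-ζ, R-η}
  #4: {R-β, R-ε, R-ζ, R-η}
  #5: {R-α, R-δ, R-ζ, R-η, R-θ}
No 2 sites suffice: every size-2 union leaves at least one demand point uncovered.
But {#1, #4, #5} covers everything, so the minimum is 3.

3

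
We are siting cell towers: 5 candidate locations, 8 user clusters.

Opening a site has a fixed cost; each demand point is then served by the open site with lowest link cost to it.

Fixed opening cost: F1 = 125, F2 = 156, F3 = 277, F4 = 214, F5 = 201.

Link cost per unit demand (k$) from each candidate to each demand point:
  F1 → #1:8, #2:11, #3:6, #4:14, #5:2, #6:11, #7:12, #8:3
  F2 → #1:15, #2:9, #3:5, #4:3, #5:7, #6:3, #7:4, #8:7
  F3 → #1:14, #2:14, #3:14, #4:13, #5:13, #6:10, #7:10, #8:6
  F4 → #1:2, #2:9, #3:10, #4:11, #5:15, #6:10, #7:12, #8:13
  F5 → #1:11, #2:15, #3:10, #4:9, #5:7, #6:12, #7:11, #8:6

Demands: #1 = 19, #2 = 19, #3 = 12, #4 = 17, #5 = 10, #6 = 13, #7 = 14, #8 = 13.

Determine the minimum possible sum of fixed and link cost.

Open {F1, F2}: assign each demand point to its cheapest open site.
  #1→F1 19×8=152, #2→F2 19×9=171, #3→F2 12×5=60, #4→F2 17×3=51, #5→F1 10×2=20, #6→F2 13×3=39, #7→F2 14×4=56, #8→F1 13×3=39
  link cost 588, fixed 281 → total 869.
Compare {F2, F4}: link cost 576 + fixed 370 = 946.
Compare {F1, F2, F4}: link cost 474 + fixed 495 = 969.
Compare {F2}: link cost 823 + fixed 156 = 979.
All other subsets cost ≥ 946. Minimum total cost: 869.

869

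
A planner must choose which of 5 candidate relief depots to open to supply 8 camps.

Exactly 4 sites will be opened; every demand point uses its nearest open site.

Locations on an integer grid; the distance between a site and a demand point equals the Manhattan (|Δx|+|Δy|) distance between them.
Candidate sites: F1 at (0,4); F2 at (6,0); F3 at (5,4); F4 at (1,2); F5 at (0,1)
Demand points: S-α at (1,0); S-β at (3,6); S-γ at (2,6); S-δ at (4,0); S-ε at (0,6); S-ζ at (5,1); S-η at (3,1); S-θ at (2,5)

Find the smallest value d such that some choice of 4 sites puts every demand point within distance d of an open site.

4

Open {F1, F2, F3, F4}.
  Farthest demand point is S-β at distance 4 (to F3); all others are ≤ 4.
With {F1, F2, F3, F5} the worst case is 4.
With {F1, F2, F4, F5} the worst case is 5.
No size-4 selection achieves below 4.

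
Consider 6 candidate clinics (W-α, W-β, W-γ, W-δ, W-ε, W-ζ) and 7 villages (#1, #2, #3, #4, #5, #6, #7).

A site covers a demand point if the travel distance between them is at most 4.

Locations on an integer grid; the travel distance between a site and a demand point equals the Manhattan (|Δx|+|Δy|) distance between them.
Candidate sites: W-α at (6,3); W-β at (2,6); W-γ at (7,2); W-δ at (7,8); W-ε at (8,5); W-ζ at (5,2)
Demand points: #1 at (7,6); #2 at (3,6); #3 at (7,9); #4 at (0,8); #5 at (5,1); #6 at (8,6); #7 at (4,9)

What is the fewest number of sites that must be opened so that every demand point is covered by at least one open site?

3

Coverage sets (demand points within 4 of each site):
  W-α: {#1, #5}
  W-β: {#2, #4}
  W-γ: {#1, #5}
  W-δ: {#1, #3, #6, #7}
  W-ε: {#1, #6}
  W-ζ: {#5}
No 2 sites suffice: every size-2 union leaves at least one demand point uncovered.
But {W-α, W-β, W-δ} covers everything, so the minimum is 3.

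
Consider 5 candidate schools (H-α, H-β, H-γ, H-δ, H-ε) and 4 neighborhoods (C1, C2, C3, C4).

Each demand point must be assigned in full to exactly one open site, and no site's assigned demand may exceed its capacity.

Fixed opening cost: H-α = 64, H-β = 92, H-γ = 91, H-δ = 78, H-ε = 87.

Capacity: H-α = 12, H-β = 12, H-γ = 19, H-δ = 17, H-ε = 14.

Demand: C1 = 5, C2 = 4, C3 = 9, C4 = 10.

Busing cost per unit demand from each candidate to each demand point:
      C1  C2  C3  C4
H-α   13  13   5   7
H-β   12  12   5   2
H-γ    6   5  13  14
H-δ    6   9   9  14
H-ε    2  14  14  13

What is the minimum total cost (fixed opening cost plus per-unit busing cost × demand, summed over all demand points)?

362

Open {H-α, H-β, H-γ}; cheapest assignment that respects the capacities:
  H-α (cap 12, load 9): C3 — cost 9×5 = 45
  H-β (cap 12, load 10): C4 — cost 10×2 = 20
  H-γ (cap 19, load 9): C1, C2 — cost 5×6 + 4×5 = 50
  Shipping 115, fixed 247 → total 362.
  Any other capacity-feasible assignment to {H-α, H-β, H-γ} ships for at least 115.
Compare {H-α, H-β, H-δ}: its best feasible assignment gives total 365.
Compare {H-β, H-γ}: its best feasible assignment gives total 370.
Every other set of open sites that can feasibly serve all demand totals ≥ 365 even under its best assignment. Minimum: 362.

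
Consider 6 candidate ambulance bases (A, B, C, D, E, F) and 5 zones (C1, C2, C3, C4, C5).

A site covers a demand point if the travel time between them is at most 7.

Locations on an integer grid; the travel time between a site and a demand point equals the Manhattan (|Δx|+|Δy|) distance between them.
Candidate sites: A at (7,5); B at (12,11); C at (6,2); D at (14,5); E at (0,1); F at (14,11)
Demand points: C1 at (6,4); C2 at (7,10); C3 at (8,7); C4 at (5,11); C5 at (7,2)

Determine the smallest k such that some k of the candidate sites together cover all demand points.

Coverage sets (demand points within 7 of each site):
  A: {C1, C2, C3, C5}
  B: {C2, C4}
  C: {C1, C3, C5}
  D: {}
  E: {}
  F: {}
No single site covers all 5 demand points.
But {A, B} covers everything, so the minimum is 2.

2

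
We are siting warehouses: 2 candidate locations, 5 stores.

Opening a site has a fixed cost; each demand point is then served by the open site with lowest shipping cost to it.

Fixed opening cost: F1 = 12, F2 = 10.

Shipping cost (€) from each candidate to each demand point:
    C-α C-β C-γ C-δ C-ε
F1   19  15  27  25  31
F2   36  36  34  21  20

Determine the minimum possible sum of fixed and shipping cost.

124

Open {F1, F2}: assign each demand point to its cheapest open site.
  C-α→F1 19, C-β→F1 15, C-γ→F1 27, C-δ→F2 21, C-ε→F2 20
  shipping cost 102, fixed 22 → total 124.
Compare {F1}: shipping cost 117 + fixed 12 = 129.
Compare {F2}: shipping cost 147 + fixed 10 = 157.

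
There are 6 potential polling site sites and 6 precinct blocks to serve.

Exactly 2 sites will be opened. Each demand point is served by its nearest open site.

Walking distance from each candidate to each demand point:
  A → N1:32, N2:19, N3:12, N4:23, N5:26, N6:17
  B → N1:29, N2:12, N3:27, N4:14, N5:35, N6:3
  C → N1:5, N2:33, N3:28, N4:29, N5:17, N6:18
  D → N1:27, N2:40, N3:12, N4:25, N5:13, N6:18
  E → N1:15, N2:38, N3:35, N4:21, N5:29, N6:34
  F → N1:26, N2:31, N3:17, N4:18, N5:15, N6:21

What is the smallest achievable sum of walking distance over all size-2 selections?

Open {B, C}.
  N1→C 5, N2→B 12, N3→B 27, N4→B 14, N5→C 17, N6→B 3  ⇒ total 78.
Compare {B, D}: total 81.
Compare {B, F}: total 87.
No size-2 selection does better; minimum is 78.

78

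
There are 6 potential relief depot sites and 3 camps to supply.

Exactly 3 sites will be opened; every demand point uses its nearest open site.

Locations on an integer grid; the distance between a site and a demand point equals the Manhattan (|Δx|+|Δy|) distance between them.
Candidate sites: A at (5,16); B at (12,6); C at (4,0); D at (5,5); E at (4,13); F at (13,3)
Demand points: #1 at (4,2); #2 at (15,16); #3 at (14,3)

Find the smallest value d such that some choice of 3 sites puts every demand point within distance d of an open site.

Open {A, B, C}.
  Farthest demand point is #2 at distance 10 (to A); all others are ≤ 10.
With {A, B, D} the worst case is 10.
With {A, B, F} the worst case is 10.
No size-3 selection achieves below 10.

10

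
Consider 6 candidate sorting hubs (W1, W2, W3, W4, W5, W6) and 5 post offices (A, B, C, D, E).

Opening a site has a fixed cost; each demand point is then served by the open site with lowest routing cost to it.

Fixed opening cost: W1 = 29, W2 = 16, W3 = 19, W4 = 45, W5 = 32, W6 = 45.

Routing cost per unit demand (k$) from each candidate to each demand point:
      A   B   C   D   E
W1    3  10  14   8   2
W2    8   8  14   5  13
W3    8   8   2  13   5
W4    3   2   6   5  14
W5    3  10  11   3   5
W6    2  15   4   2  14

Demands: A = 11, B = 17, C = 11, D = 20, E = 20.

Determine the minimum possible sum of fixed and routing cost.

Open {W1, W3, W4, W6}: assign each demand point to its cheapest open site.
  A→W6 11×2=22, B→W4 17×2=34, C→W3 11×2=22, D→W6 20×2=40, E→W1 20×2=40
  routing cost 158, fixed 138 → total 296.
Compare {W1, W4, W6}: routing cost 180 + fixed 119 = 299.
Compare {W1, W2, W3, W4, W6}: routing cost 158 + fixed 154 = 312.
Compare {W1, W3, W4, W5}: routing cost 189 + fixed 125 = 314.
All other subsets cost ≥ 299. Minimum total cost: 296.

296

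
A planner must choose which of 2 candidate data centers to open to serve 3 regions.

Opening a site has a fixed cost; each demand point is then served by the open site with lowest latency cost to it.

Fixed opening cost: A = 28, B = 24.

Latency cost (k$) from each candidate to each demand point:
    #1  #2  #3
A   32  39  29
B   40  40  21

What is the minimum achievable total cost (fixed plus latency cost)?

Open {B}: assign each demand point to its cheapest open site.
  #1→B 40, #2→B 40, #3→B 21
  latency cost 101, fixed 24 → total 125.
Compare {A}: latency cost 100 + fixed 28 = 128.
Compare {A, B}: latency cost 92 + fixed 52 = 144.

125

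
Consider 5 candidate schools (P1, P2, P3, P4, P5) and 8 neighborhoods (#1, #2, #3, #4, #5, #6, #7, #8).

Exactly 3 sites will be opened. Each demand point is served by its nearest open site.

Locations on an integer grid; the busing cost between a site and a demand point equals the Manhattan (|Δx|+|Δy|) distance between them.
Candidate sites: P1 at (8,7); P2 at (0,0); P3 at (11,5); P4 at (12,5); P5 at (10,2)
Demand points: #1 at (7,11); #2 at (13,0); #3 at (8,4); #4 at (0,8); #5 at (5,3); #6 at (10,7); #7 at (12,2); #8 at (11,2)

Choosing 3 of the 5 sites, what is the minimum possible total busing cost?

Open {P1, P2, P5}.
  #1→P1 5, #2→P5 5, #3→P1 3, #4→P2 8, #5→P5 6, #6→P1 2, #7→P5 2, #8→P5 1  ⇒ total 32.
Compare {P1, P3, P5}: total 33.
Compare {P1, P4, P5}: total 33.
No size-3 selection does better; minimum is 32.

32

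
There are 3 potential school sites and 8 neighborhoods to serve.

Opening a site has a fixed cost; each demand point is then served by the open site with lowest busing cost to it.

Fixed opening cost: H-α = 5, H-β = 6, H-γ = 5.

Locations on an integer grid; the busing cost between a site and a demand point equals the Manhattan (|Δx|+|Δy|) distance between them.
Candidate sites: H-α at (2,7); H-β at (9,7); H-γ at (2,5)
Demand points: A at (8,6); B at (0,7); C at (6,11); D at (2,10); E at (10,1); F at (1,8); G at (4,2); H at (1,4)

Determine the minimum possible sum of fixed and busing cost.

45

Open {H-α, H-β}: assign each demand point to its cheapest open site.
  A→H-β 2, B→H-α 2, C→H-β 7, D→H-α 3, E→H-β 7, F→H-α 2, G→H-α 7, H→H-α 4
  busing cost 34, fixed 11 → total 45.
Compare {H-α, H-β, H-γ}: busing cost 30 + fixed 16 = 46.
Compare {H-β, H-γ}: busing cost 36 + fixed 11 = 47.
Compare {H-α, H-γ}: busing cost 41 + fixed 10 = 51.
All other subsets cost ≥ 46. Minimum total cost: 45.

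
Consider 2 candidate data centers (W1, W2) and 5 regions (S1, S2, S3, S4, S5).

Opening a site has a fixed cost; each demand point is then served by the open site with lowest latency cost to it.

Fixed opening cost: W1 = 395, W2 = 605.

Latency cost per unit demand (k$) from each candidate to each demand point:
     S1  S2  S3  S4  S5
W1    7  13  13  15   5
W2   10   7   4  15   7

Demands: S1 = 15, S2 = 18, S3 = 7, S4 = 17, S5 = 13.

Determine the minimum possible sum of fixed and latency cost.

1145

Open {W1}: assign each demand point to its cheapest open site.
  S1→W1 15×7=105, S2→W1 18×13=234, S3→W1 7×13=91, S4→W1 17×15=255, S5→W1 13×5=65
  latency cost 750, fixed 395 → total 1145.
Compare {W2}: latency cost 650 + fixed 605 = 1255.
Compare {W1, W2}: latency cost 579 + fixed 1000 = 1579.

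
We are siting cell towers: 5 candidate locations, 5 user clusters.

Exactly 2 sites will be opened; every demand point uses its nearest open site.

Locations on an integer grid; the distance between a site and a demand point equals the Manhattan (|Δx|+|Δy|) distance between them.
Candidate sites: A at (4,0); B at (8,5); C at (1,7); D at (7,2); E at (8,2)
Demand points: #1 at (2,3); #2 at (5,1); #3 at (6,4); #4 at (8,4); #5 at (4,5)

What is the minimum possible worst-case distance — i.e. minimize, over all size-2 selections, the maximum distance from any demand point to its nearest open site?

Open {A, B}.
  Farthest demand point is #1 at distance 5 (to A); all others are ≤ 5.
With {A, D} the worst case is 5.
With {A, E} the worst case is 5.
No size-2 selection achieves below 5.

5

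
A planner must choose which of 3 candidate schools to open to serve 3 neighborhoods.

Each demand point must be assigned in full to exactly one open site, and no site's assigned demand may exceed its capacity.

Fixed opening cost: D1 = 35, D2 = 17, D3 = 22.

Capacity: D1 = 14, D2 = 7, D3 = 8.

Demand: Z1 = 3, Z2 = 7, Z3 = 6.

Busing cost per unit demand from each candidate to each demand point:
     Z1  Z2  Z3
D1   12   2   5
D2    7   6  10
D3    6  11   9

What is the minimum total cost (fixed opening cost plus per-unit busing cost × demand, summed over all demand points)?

117

Open {D1, D2}; cheapest assignment that respects the capacities:
  D1 (cap 14, load 13): Z2, Z3 — cost 7×2 + 6×5 = 44
  D2 (cap 7, load 3): Z1 — cost 3×7 = 21
  Shipping 65, fixed 52 → total 117.
  Any other capacity-feasible assignment to {D1, D2} ships for at least 65.
Compare {D1, D3}: its best feasible assignment gives total 119.
Compare {D1, D2, D3}: its best feasible assignment gives total 136.
Every other set of open sites that can feasibly serve all demand totals ≥ 119 even under its best assignment. Minimum: 117.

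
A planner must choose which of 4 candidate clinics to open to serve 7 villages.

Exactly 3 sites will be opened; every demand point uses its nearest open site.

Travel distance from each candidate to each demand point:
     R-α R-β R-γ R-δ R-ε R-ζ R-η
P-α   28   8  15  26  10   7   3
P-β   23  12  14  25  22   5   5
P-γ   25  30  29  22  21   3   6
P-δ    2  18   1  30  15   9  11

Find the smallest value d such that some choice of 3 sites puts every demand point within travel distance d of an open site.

22

Open {P-α, P-γ, P-δ}.
  Farthest demand point is R-δ at travel distance 22 (to P-γ); all others are ≤ 22.
With {P-β, P-γ, P-δ} the worst case is 22.
With {P-α, P-β, P-γ} the worst case is 23.
No size-3 selection achieves below 22.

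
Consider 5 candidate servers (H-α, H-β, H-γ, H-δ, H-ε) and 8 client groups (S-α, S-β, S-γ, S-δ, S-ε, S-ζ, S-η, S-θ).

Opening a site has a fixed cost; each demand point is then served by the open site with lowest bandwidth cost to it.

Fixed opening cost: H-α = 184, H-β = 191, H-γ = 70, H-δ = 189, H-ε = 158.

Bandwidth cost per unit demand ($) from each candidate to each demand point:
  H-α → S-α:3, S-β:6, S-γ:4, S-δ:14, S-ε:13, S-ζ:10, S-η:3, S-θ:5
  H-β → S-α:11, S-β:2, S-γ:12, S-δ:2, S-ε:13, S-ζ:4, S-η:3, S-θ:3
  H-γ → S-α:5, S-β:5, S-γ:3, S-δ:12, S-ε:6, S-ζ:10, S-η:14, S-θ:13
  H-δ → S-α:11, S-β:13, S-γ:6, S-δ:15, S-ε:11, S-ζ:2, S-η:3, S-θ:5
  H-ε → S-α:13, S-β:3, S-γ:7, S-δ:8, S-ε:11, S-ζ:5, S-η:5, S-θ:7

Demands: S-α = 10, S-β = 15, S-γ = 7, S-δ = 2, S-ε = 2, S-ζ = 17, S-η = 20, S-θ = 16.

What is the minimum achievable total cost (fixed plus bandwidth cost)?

554

Open {H-β, H-γ}: assign each demand point to its cheapest open site.
  S-α→H-γ 10×5=50, S-β→H-β 15×2=30, S-γ→H-γ 7×3=21, S-δ→H-β 2×2=4, S-ε→H-γ 2×6=12, S-ζ→H-β 17×4=68, S-η→H-β 20×3=60, S-θ→H-β 16×3=48
  bandwidth cost 293, fixed 261 → total 554.
Compare {H-γ, H-δ}: bandwidth cost 356 + fixed 259 = 615.
Compare {H-β}: bandwidth cost 430 + fixed 191 = 621.
Compare {H-α, H-β}: bandwidth cost 294 + fixed 375 = 669.
All other subsets cost ≥ 615. Minimum total cost: 554.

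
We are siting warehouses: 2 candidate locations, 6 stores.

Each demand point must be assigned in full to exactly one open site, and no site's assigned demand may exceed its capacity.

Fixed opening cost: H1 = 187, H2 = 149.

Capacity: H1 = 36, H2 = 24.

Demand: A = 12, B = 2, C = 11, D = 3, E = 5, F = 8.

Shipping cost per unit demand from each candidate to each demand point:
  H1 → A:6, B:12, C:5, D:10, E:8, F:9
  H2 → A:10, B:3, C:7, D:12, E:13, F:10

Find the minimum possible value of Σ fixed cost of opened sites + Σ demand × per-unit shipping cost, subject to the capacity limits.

617

Open {H1, H2}; cheapest assignment that respects the capacities:
  H1 (cap 36, load 36): A, C, E, F — cost 12×6 + 11×5 + 5×8 + 8×9 = 239
  H2 (cap 24, load 5): B, D — cost 2×3 + 3×12 = 42
  Shipping 281, fixed 336 → total 617.
  Any other capacity-feasible assignment to {H1, H2} ships for at least 281.
Total demand is 41 and no other set of sites has combined capacity ≥ 41, so {H1, H2} is the only feasible choice of open sites. Minimum: 617.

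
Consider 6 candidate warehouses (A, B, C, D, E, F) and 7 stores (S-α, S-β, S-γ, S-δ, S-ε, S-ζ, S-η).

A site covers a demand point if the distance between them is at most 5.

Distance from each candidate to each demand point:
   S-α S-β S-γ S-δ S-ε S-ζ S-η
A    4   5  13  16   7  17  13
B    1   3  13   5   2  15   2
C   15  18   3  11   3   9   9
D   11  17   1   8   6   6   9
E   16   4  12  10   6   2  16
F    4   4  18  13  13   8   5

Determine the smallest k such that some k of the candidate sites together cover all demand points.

3

Coverage sets (demand points within 5 of each site):
  A: {S-α, S-β}
  B: {S-α, S-β, S-δ, S-ε, S-η}
  C: {S-γ, S-ε}
  D: {S-γ}
  E: {S-β, S-ζ}
  F: {S-α, S-β, S-η}
No 2 sites suffice: every size-2 union leaves at least one demand point uncovered.
But {B, C, E} covers everything, so the minimum is 3.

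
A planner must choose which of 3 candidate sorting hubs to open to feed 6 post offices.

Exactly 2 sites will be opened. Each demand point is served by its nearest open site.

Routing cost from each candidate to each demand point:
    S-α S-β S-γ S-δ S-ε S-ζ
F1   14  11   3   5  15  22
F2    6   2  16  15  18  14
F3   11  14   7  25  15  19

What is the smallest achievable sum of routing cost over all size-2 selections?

Open {F1, F2}.
  S-α→F2 6, S-β→F2 2, S-γ→F1 3, S-δ→F1 5, S-ε→F1 15, S-ζ→F2 14  ⇒ total 45.
Compare {F2, F3}: total 59.
Compare {F1, F3}: total 64.

45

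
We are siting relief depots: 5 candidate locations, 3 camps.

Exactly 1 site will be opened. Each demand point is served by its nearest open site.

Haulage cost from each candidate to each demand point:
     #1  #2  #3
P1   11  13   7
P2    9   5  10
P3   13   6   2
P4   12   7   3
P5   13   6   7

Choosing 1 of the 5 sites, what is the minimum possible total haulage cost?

Open {P3}.
  #1→P3 13, #2→P3 6, #3→P3 2  ⇒ total 21.
Compare {P4}: total 22.
Compare {P2}: total 24.
No size-1 selection does better; minimum is 21.

21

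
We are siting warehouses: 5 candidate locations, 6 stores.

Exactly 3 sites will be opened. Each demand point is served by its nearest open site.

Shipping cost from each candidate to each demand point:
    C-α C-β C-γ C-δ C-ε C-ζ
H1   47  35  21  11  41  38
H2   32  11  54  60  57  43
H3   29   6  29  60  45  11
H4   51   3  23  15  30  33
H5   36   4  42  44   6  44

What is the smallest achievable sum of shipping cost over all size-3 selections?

Open {H1, H3, H5}.
  C-α→H3 29, C-β→H5 4, C-γ→H1 21, C-δ→H1 11, C-ε→H5 6, C-ζ→H3 11  ⇒ total 82.
Compare {H3, H4, H5}: total 87.
Compare {H1, H3, H4}: total 105.
No size-3 selection does better; minimum is 82.

82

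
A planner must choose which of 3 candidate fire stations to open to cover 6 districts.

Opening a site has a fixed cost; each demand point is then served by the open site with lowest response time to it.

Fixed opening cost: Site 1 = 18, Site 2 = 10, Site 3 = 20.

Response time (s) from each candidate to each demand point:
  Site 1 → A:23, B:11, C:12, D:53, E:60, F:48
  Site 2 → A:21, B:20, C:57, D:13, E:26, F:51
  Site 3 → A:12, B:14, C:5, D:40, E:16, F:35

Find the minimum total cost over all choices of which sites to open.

125

Open {Site 2, Site 3}: assign each demand point to its cheapest open site.
  A→Site 3 12, B→Site 3 14, C→Site 3 5, D→Site 2 13, E→Site 3 16, F→Site 3 35
  response time 95, fixed 30 → total 125.
Compare {Site 1, Site 2, Site 3}: response time 92 + fixed 48 = 140.
Compare {Site 3}: response time 122 + fixed 20 = 142.
Compare {Site 1, Site 3}: response time 119 + fixed 38 = 157.
All other subsets cost ≥ 140. Minimum total cost: 125.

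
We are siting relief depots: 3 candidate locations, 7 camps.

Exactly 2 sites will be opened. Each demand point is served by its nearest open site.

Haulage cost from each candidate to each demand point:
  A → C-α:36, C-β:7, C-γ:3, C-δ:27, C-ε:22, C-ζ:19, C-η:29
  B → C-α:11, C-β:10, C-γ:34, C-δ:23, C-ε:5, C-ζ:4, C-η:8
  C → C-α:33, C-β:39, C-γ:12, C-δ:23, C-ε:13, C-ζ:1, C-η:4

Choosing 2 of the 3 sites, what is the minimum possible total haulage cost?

61

Open {A, B}.
  C-α→B 11, C-β→A 7, C-γ→A 3, C-δ→B 23, C-ε→B 5, C-ζ→B 4, C-η→B 8  ⇒ total 61.
Compare {B, C}: total 66.
Compare {A, C}: total 84.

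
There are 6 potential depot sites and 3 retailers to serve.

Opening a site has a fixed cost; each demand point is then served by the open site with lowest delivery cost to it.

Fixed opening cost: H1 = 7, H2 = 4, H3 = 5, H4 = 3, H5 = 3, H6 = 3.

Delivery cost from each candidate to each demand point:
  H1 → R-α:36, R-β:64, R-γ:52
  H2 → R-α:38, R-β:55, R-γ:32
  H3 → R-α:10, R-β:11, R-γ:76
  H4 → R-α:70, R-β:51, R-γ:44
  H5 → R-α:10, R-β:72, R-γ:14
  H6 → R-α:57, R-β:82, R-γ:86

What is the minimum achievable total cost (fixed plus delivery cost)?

43

Open {H3, H5}: assign each demand point to its cheapest open site.
  R-α→H3 10, R-β→H3 11, R-γ→H5 14
  delivery cost 35, fixed 8 → total 43.
Compare {H3, H4, H5}: delivery cost 35 + fixed 11 = 46.
Compare {H3, H5, H6}: delivery cost 35 + fixed 11 = 46.
Compare {H2, H3, H5}: delivery cost 35 + fixed 12 = 47.
All other subsets cost ≥ 46. Minimum total cost: 43.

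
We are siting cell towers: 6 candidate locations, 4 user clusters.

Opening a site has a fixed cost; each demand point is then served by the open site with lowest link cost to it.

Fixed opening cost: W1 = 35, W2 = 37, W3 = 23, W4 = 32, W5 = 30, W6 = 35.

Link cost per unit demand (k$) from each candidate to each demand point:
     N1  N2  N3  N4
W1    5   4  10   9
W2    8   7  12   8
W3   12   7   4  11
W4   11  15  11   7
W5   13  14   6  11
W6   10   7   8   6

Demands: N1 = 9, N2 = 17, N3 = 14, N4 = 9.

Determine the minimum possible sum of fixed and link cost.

308

Open {W1, W3}: assign each demand point to its cheapest open site.
  N1→W1 9×5=45, N2→W1 17×4=68, N3→W3 14×4=56, N4→W1 9×9=81
  link cost 250, fixed 58 → total 308.
Compare {W1, W3, W6}: link cost 223 + fixed 93 = 316.
Compare {W1, W3, W4}: link cost 232 + fixed 90 = 322.
Compare {W1, W2, W3}: link cost 241 + fixed 95 = 336.
All other subsets cost ≥ 316. Minimum total cost: 308.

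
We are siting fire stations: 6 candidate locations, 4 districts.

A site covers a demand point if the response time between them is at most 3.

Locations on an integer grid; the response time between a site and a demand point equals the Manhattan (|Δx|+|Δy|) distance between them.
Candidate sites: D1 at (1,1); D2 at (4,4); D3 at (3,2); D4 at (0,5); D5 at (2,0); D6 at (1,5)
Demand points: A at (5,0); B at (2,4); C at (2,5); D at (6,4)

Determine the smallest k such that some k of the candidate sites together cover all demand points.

Coverage sets (demand points within 3 of each site):
  D1: {}
  D2: {B, C, D}
  D3: {B}
  D4: {B, C}
  D5: {A}
  D6: {B, C}
No single site covers all 4 demand points.
But {D2, D5} covers everything, so the minimum is 2.

2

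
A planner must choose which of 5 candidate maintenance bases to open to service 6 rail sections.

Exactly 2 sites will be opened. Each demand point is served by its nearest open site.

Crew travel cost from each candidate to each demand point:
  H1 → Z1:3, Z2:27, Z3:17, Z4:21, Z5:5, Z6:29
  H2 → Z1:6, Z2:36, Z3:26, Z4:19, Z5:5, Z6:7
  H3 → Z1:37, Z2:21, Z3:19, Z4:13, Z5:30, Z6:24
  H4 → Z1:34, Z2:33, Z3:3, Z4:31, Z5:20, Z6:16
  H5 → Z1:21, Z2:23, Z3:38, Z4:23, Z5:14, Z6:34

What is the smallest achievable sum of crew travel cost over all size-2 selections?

Open {H2, H3}.
  Z1→H2 6, Z2→H3 21, Z3→H3 19, Z4→H3 13, Z5→H2 5, Z6→H2 7  ⇒ total 71.
Compare {H2, H4}: total 73.
Compare {H1, H4}: total 75.
No size-2 selection does better; minimum is 71.

71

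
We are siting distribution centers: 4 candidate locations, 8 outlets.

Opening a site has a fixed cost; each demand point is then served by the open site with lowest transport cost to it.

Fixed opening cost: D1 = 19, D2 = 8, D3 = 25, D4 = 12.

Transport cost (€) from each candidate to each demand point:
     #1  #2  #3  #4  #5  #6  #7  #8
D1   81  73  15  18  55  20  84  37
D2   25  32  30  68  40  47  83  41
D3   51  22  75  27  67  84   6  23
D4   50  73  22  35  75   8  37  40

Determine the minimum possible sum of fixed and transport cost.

Open {D2, D3, D4}: assign each demand point to its cheapest open site.
  #1→D2 25, #2→D3 22, #3→D4 22, #4→D3 27, #5→D2 40, #6→D4 8, #7→D3 6, #8→D3 23
  transport cost 173, fixed 45 → total 218.
Compare {D1, D2, D3}: transport cost 169 + fixed 52 = 221.
Compare {D1, D2, D3, D4}: transport cost 157 + fixed 64 = 221.
Compare {D1, D2, D4}: transport cost 212 + fixed 39 = 251.
All other subsets cost ≥ 221. Minimum total cost: 218.

218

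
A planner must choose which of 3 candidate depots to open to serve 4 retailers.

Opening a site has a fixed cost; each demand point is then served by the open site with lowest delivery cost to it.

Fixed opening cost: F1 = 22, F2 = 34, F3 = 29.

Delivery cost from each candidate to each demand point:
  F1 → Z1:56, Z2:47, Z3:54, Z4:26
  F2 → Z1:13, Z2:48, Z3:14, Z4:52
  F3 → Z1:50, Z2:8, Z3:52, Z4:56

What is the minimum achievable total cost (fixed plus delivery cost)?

146

Open {F1, F2, F3}: assign each demand point to its cheapest open site.
  Z1→F2 13, Z2→F3 8, Z3→F2 14, Z4→F1 26
  delivery cost 61, fixed 85 → total 146.
Compare {F2, F3}: delivery cost 87 + fixed 63 = 150.
Compare {F1, F2}: delivery cost 100 + fixed 56 = 156.
Compare {F2}: delivery cost 127 + fixed 34 = 161.
All other subsets cost ≥ 150. Minimum total cost: 146.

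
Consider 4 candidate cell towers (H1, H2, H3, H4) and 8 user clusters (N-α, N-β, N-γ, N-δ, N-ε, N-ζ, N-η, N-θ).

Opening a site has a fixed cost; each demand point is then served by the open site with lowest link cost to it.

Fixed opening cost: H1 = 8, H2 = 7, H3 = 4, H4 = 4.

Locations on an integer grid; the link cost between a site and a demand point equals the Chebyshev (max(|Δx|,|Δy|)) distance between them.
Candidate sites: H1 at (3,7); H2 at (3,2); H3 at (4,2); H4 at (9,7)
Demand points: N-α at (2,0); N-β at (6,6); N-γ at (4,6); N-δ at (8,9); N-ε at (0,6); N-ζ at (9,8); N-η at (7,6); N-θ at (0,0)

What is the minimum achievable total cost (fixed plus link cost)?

30

Open {H3, H4}: assign each demand point to its cheapest open site.
  N-α→H3 2, N-β→H4 3, N-γ→H3 4, N-δ→H4 2, N-ε→H3 4, N-ζ→H4 1, N-η→H4 2, N-θ→H3 4
  link cost 22, fixed 8 → total 30.
Compare {H2, H4}: link cost 21 + fixed 11 = 32.
Compare {H1, H3, H4}: link cost 18 + fixed 16 = 34.
Compare {H1, H2, H4}: link cost 17 + fixed 19 = 36.
All other subsets cost ≥ 32. Minimum total cost: 30.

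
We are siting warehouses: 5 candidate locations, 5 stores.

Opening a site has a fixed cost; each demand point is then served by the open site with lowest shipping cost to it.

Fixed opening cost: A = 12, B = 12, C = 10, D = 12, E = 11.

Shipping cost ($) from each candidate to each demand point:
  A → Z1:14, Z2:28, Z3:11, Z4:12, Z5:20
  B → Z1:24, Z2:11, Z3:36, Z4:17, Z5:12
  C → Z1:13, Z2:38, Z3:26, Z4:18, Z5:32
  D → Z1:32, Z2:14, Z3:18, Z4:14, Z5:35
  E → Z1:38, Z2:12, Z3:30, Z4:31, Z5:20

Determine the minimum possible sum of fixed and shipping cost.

Open {A, B}: assign each demand point to its cheapest open site.
  Z1→A 14, Z2→B 11, Z3→A 11, Z4→A 12, Z5→B 12
  shipping cost 60, fixed 24 → total 84.
Compare {A, E}: shipping cost 69 + fixed 23 = 92.
Compare {A, B, C}: shipping cost 59 + fixed 34 = 93.
Compare {A, D}: shipping cost 71 + fixed 24 = 95.
All other subsets cost ≥ 92. Minimum total cost: 84.

84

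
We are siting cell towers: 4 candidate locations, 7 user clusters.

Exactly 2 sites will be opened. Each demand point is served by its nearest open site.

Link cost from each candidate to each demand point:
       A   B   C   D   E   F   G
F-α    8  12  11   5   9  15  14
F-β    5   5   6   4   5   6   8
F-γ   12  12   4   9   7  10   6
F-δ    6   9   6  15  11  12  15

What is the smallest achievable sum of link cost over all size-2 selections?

Open {F-β, F-γ}.
  A→F-β 5, B→F-β 5, C→F-γ 4, D→F-β 4, E→F-β 5, F→F-β 6, G→F-γ 6  ⇒ total 35.
Compare {F-α, F-β}: total 39.
Compare {F-β, F-δ}: total 39.
No size-2 selection does better; minimum is 35.

35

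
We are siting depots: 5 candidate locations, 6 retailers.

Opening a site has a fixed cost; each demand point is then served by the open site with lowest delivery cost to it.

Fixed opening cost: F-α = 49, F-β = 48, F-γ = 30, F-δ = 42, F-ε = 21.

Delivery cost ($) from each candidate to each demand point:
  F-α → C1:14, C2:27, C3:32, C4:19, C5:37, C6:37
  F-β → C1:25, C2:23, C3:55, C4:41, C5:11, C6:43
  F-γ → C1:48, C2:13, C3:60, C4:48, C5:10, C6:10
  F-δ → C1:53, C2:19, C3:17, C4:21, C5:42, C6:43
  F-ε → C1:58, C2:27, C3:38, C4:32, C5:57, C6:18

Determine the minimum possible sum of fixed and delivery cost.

177

Open {F-α, F-γ}: assign each demand point to its cheapest open site.
  C1→F-α 14, C2→F-γ 13, C3→F-α 32, C4→F-α 19, C5→F-γ 10, C6→F-γ 10
  delivery cost 98, fixed 79 → total 177.
Compare {F-γ, F-δ}: delivery cost 119 + fixed 72 = 191.
Compare {F-α, F-γ, F-ε}: delivery cost 98 + fixed 100 = 198.
Compare {F-γ, F-ε}: delivery cost 151 + fixed 51 = 202.
All other subsets cost ≥ 191. Minimum total cost: 177.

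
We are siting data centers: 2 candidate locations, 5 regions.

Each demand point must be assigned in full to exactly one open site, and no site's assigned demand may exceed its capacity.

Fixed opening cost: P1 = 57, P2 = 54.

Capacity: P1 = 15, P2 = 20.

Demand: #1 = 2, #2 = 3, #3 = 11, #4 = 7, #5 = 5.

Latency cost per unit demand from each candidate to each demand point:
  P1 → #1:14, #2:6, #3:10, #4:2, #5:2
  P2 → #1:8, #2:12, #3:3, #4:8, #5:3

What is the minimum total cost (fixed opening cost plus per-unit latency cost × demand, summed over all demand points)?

202

Open {P1, P2}; cheapest assignment that respects the capacities:
  P1 (cap 15, load 15): #2, #4, #5 — cost 3×6 + 7×2 + 5×2 = 42
  P2 (cap 20, load 13): #1, #3 — cost 2×8 + 11×3 = 49
  Shipping 91, fixed 111 → total 202.
  Any other capacity-feasible assignment to {P1, P2} ships for at least 91.
Total demand is 28 and no other set of sites has combined capacity ≥ 28, so {P1, P2} is the only feasible choice of open sites. Minimum: 202.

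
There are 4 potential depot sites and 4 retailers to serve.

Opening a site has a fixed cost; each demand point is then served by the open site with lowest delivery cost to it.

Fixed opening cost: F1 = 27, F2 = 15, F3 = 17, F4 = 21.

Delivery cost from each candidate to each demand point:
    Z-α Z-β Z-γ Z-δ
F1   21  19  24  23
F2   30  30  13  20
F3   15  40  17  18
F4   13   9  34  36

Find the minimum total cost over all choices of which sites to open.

91

Open {F2, F4}: assign each demand point to its cheapest open site.
  Z-α→F4 13, Z-β→F4 9, Z-γ→F2 13, Z-δ→F2 20
  delivery cost 55, fixed 36 → total 91.
Compare {F3, F4}: delivery cost 57 + fixed 38 = 95.
Compare {F2, F3, F4}: delivery cost 53 + fixed 53 = 106.
Compare {F3}: delivery cost 90 + fixed 17 = 107.
All other subsets cost ≥ 95. Minimum total cost: 91.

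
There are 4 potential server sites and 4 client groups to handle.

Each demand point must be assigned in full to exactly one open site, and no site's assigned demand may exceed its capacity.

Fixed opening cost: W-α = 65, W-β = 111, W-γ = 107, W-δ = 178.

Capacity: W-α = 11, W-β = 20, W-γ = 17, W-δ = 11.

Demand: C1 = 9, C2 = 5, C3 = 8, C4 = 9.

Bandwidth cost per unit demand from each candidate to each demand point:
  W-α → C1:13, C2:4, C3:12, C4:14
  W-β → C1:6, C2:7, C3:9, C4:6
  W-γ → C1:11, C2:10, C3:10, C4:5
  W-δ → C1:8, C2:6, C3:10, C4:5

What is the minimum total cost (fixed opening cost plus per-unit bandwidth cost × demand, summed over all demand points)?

Open {W-β, W-γ}; cheapest assignment that respects the capacities:
  W-β (cap 20, load 14): C1, C2 — cost 9×6 + 5×7 = 89
  W-γ (cap 17, load 17): C3, C4 — cost 8×10 + 9×5 = 125
  Shipping 214, fixed 218 → total 432.
  Any other capacity-feasible assignment to {W-β, W-γ} ships for at least 214.
Compare {W-α, W-β, W-γ}: its best feasible assignment gives total 474.
Compare {W-α, W-β, W-δ}: its best feasible assignment gives total 545.
Every other set of open sites that can feasibly serve all demand totals ≥ 474 even under its best assignment. Minimum: 432.

432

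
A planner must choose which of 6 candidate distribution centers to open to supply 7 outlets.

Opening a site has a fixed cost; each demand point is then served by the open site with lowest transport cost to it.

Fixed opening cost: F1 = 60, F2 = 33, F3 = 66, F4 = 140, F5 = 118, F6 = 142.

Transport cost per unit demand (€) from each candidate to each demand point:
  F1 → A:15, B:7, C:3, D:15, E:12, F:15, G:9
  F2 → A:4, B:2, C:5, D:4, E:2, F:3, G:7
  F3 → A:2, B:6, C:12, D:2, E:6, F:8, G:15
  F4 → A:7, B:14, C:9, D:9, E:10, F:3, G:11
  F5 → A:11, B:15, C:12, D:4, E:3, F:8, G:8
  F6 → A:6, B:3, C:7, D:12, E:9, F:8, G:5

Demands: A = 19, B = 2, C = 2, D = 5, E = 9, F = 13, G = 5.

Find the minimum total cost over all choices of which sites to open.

235

Open {F2}: assign each demand point to its cheapest open site.
  A→F2 19×4=76, B→F2 2×2=4, C→F2 2×5=10, D→F2 5×4=20, E→F2 9×2=18, F→F2 13×3=39, G→F2 5×7=35
  transport cost 202, fixed 33 → total 235.
Compare {F2, F3}: transport cost 154 + fixed 99 = 253.
Compare {F1, F2}: transport cost 198 + fixed 93 = 291.
Compare {F1, F2, F3}: transport cost 150 + fixed 159 = 309.
All other subsets cost ≥ 253. Minimum total cost: 235.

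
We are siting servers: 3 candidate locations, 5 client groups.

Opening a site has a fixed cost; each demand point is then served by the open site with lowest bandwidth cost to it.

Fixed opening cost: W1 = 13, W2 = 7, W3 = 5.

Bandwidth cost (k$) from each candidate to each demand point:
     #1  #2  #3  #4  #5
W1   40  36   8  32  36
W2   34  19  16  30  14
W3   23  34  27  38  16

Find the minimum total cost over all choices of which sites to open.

114

Open {W2, W3}: assign each demand point to its cheapest open site.
  #1→W3 23, #2→W2 19, #3→W2 16, #4→W2 30, #5→W2 14
  bandwidth cost 102, fixed 12 → total 114.
Compare {W1, W2, W3}: bandwidth cost 94 + fixed 25 = 119.
Compare {W2}: bandwidth cost 113 + fixed 7 = 120.
Compare {W1, W2}: bandwidth cost 105 + fixed 20 = 125.
All other subsets cost ≥ 119. Minimum total cost: 114.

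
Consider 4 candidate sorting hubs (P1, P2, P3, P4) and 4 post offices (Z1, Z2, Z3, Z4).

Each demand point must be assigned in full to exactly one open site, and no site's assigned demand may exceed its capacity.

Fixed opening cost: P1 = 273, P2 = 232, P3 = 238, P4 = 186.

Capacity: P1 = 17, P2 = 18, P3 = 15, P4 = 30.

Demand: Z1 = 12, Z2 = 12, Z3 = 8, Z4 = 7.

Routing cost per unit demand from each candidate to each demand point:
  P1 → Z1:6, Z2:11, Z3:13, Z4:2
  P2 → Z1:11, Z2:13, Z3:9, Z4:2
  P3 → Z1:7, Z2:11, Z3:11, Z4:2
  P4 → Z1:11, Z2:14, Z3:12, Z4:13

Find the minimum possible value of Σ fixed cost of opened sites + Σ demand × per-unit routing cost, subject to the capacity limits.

804

Open {P2, P4}; cheapest assignment that respects the capacities:
  P2 (cap 18, load 15): Z3, Z4 — cost 8×9 + 7×2 = 86
  P4 (cap 30, load 24): Z1, Z2 — cost 12×11 + 12×14 = 300
  Shipping 386, fixed 418 → total 804.
  Any other capacity-feasible assignment to {P2, P4} ships for at least 386.
Compare {P3, P4}: its best feasible assignment gives total 826.
Compare {P1, P4}: its best feasible assignment gives total 877.
Every other set of open sites that can feasibly serve all demand totals ≥ 826 even under its best assignment. Minimum: 804.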